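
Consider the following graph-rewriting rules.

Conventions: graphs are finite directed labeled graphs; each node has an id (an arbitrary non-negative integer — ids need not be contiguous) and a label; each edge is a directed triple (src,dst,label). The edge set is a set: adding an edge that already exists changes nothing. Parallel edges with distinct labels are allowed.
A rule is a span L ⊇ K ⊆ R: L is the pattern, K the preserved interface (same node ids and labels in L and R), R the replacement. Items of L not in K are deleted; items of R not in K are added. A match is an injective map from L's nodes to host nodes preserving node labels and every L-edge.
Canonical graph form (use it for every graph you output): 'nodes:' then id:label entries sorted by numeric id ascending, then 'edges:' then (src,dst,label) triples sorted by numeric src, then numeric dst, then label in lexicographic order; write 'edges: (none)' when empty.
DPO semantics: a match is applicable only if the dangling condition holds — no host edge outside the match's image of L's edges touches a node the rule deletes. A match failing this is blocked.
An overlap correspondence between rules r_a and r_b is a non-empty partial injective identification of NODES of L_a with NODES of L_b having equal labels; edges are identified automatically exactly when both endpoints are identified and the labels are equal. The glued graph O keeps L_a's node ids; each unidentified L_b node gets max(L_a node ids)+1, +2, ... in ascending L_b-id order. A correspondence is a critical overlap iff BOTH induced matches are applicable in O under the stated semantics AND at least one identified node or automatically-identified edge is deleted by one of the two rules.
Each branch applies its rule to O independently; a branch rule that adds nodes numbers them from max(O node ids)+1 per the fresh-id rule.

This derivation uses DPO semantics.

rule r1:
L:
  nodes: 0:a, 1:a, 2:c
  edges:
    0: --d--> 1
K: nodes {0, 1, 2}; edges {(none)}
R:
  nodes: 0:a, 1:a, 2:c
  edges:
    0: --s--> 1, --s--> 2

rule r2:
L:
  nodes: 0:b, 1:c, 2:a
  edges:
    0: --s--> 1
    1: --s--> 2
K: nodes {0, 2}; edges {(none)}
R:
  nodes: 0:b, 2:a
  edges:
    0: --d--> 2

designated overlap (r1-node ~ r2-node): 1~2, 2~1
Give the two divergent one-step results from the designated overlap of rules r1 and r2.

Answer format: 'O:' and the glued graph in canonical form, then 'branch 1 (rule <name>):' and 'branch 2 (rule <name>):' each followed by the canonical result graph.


O:
nodes: 0:a, 1:a, 2:c, 3:b
edges: (0,1,d); (2,1,s); (3,2,s)
branch 1 (rule r1):
nodes: 0:a, 1:a, 2:c, 3:b
edges: (0,1,s); (0,2,s); (2,1,s); (3,2,s)
branch 2 (rule r2):
nodes: 0:a, 1:a, 3:b
edges: (0,1,d); (3,1,d)


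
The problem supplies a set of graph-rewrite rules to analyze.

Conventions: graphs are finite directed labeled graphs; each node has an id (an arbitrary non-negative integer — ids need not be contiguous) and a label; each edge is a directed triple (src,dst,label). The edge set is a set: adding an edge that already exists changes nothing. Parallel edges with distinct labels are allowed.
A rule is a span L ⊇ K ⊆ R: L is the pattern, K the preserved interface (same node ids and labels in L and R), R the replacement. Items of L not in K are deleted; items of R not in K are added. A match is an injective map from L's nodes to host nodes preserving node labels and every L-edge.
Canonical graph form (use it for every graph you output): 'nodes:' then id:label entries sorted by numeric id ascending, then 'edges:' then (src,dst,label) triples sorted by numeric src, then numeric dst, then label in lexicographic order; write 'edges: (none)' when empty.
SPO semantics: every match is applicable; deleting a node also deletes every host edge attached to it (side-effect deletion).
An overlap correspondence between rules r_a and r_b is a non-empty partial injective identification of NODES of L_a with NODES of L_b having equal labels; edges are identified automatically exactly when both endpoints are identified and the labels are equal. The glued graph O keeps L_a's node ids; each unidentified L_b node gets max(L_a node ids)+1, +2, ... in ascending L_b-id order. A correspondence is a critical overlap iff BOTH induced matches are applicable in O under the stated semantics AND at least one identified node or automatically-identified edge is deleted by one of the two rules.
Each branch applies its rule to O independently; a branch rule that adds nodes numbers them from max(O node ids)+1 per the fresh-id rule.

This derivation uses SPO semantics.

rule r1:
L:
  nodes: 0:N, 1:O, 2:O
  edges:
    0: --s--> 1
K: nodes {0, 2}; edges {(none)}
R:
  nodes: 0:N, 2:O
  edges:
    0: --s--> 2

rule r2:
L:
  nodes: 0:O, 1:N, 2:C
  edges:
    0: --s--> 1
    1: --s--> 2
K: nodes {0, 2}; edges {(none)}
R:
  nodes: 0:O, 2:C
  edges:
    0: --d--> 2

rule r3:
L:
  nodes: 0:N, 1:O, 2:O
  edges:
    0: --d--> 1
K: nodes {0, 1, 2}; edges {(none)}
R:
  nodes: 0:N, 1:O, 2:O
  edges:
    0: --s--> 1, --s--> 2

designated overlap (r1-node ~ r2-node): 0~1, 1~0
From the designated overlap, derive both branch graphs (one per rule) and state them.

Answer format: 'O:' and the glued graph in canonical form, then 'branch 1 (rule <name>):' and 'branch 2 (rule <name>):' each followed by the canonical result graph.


O:
nodes: 0:N, 1:O, 2:O, 3:C
edges: (0,1,s); (0,3,s); (1,0,s)
branch 1 (rule r1):
nodes: 0:N, 2:O, 3:C
edges: (0,2,s); (0,3,s)
branch 2 (rule r2):
nodes: 1:O, 2:O, 3:C
edges: (1,3,d)


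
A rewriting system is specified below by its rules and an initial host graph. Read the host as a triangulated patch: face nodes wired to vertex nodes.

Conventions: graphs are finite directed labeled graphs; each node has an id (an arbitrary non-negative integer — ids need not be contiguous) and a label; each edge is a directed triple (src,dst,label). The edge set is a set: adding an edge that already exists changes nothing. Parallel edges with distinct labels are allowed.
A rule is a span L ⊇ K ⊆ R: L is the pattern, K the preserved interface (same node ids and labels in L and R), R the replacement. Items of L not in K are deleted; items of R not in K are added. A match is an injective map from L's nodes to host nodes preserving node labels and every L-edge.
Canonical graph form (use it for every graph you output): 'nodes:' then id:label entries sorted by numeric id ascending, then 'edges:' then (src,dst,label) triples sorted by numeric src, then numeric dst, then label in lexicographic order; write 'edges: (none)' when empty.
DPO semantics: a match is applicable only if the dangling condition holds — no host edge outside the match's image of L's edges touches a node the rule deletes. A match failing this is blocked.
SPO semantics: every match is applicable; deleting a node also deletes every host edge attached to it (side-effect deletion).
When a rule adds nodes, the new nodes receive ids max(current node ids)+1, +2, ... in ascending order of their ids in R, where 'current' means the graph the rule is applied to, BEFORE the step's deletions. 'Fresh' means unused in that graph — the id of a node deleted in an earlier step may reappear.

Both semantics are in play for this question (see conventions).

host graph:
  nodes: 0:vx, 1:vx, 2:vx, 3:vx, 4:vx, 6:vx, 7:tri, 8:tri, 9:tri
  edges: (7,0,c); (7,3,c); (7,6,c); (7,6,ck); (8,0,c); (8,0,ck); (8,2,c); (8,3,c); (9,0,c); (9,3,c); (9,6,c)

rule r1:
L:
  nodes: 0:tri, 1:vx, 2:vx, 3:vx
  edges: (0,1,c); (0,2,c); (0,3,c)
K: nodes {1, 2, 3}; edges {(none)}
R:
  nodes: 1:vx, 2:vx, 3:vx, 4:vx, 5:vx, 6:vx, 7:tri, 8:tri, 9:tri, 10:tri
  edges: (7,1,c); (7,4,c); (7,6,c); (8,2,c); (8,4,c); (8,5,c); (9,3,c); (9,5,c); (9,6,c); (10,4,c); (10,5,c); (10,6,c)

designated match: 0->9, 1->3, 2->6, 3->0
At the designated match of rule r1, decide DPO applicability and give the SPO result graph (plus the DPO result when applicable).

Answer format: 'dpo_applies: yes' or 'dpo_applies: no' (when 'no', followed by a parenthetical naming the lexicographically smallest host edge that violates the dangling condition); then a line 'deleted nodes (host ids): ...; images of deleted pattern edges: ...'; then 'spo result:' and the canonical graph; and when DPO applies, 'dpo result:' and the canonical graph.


dpo_applies: yes
deleted nodes (host ids): 9; images of deleted pattern edges: (9,0,c); (9,3,c); (9,6,c)
spo result:
nodes: 0:vx, 1:vx, 2:vx, 3:vx, 4:vx, 6:vx, 7:tri, 8:tri, 10:vx, 11:vx, 12:vx, 13:tri, 14:tri, 15:tri, 16:tri
edges: (7,0,c); (7,3,c); (7,6,c); (7,6,ck); (8,0,c); (8,0,ck); (8,2,c); (8,3,c); (13,3,c); (13,10,c); (13,12,c); (14,6,c); (14,10,c); (14,11,c); (15,0,c); (15,11,c); (15,12,c); (16,10,c); (16,11,c); (16,12,c)
dpo result:
nodes: 0:vx, 1:vx, 2:vx, 3:vx, 4:vx, 6:vx, 7:tri, 8:tri, 10:vx, 11:vx, 12:vx, 13:tri, 14:tri, 15:tri, 16:tri
edges: (7,0,c); (7,3,c); (7,6,c); (7,6,ck); (8,0,c); (8,0,ck); (8,2,c); (8,3,c); (13,3,c); (13,10,c); (13,12,c); (14,6,c); (14,10,c); (14,11,c); (15,0,c); (15,11,c); (15,12,c); (16,10,c); (16,11,c); (16,12,c)


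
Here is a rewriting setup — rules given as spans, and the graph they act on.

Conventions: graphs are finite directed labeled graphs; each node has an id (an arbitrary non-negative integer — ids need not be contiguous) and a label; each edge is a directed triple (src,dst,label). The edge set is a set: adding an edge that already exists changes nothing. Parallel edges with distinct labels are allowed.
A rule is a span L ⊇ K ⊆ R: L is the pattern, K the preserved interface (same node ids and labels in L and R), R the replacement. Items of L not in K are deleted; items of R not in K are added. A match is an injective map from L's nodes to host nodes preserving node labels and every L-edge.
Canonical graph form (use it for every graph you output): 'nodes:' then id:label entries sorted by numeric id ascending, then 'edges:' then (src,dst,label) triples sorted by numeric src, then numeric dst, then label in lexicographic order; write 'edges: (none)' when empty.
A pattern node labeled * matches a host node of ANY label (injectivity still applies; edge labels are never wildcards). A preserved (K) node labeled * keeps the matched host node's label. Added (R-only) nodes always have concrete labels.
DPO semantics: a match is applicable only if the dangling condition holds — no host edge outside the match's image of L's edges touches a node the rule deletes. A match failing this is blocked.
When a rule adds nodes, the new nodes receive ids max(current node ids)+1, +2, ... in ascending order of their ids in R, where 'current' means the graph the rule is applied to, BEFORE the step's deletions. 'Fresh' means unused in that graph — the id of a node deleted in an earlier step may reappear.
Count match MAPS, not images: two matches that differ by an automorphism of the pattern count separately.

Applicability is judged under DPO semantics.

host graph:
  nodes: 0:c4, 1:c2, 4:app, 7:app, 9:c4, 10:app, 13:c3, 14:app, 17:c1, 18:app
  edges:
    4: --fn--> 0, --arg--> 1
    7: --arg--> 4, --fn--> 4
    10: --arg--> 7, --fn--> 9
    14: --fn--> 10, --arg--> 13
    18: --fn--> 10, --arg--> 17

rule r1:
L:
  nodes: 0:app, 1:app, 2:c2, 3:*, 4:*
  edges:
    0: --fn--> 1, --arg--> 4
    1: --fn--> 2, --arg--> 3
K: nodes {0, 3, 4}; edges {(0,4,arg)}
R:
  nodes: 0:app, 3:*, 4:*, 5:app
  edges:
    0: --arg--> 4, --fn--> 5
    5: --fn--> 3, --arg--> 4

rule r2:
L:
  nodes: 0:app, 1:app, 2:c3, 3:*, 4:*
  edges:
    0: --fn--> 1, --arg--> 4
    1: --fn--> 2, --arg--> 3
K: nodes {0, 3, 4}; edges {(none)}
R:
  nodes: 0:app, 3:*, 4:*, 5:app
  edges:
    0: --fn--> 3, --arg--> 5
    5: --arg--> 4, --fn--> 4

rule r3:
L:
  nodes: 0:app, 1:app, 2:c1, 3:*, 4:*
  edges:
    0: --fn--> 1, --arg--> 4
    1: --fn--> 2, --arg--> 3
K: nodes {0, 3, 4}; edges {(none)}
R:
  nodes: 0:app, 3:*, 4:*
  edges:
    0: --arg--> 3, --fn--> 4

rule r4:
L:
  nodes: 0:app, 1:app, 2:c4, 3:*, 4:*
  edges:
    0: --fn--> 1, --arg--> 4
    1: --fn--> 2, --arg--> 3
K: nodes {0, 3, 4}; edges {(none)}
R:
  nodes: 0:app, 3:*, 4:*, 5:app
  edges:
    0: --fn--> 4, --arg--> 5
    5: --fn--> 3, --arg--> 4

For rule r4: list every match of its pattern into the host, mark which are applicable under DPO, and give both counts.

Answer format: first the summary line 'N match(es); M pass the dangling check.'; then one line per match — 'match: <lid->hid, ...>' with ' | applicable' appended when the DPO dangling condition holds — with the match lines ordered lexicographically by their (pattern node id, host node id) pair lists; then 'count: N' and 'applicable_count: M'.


2 match(es); 0 pass the dangling check.
match: 0->14, 1->10, 2->9, 3->7, 4->13
match: 0->18, 1->10, 2->9, 3->7, 4->17
count: 2
applicable_count: 0


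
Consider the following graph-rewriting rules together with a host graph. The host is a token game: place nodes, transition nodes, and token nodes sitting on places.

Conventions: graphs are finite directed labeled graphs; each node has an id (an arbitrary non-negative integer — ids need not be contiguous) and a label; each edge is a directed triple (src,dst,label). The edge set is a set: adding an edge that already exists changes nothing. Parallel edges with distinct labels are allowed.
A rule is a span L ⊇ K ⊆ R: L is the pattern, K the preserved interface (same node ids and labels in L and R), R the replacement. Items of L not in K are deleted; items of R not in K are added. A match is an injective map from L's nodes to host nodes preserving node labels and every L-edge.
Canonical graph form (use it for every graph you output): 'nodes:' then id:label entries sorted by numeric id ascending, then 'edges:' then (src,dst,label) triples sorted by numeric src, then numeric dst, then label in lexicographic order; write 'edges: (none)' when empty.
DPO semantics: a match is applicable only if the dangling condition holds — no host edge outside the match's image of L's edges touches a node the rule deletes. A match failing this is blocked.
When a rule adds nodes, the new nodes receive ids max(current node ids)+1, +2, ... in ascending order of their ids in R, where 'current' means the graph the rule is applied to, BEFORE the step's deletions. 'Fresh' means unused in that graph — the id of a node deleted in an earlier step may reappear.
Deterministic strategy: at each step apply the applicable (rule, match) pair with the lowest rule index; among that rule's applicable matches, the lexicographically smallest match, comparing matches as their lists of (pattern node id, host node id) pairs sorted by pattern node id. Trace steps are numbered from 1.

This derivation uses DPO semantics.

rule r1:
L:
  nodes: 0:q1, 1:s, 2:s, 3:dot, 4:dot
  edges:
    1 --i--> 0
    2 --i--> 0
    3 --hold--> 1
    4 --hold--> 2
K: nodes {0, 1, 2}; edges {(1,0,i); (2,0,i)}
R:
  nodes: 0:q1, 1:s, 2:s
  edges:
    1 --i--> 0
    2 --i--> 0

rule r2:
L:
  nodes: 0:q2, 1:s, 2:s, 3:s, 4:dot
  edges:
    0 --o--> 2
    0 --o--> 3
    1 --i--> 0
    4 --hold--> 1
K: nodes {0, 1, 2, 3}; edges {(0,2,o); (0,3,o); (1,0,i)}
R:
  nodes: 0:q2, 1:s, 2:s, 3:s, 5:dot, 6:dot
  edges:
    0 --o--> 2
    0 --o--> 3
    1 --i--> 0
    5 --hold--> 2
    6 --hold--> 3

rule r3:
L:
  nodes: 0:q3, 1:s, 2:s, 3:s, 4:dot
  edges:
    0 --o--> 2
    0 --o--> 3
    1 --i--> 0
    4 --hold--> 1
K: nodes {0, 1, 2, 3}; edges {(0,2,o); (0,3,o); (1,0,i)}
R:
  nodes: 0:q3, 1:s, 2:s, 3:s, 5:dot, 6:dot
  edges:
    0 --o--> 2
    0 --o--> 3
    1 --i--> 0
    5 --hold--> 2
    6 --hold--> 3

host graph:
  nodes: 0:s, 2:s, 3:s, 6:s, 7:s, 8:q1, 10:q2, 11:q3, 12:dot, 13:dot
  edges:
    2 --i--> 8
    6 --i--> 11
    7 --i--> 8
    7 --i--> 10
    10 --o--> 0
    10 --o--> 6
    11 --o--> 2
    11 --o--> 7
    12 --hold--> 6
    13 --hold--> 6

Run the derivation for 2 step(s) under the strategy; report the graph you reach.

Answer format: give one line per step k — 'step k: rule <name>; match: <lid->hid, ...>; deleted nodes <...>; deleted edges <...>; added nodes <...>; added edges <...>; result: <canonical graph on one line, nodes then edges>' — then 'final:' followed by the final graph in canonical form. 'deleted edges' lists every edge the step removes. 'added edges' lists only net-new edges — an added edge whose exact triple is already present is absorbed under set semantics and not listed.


step 1: rule r3; match: 0->11, 1->6, 2->2, 3->7, 4->12; deleted nodes 12; deleted edges (12,6,hold); added nodes 14, 15; added edges (14,2,hold); (15,7,hold); result: nodes: 0:s, 2:s, 3:s, 6:s, 7:s, 8:q1, 10:q2, 11:q3, 13:dot, 14:dot, 15:dot edges: (2,8,i); (6,11,i); (7,8,i); (7,10,i); (10,0,o); (10,6,o); (11,2,o); (11,7,o); (13,6,hold); (14,2,hold); (15,7,hold)
step 2: rule r1; match: 0->8, 1->2, 2->7, 3->14, 4->15; deleted nodes 14, 15; deleted edges (14,2,hold); (15,7,hold); added nodes (none); added edges (none); result: nodes: 0:s, 2:s, 3:s, 6:s, 7:s, 8:q1, 10:q2, 11:q3, 13:dot edges: (2,8,i); (6,11,i); (7,8,i); (7,10,i); (10,0,o); (10,6,o); (11,2,o); (11,7,o); (13,6,hold)
final:
nodes: 0:s, 2:s, 3:s, 6:s, 7:s, 8:q1, 10:q2, 11:q3, 13:dot
edges: (2,8,i); (6,11,i); (7,8,i); (7,10,i); (10,0,o); (10,6,o); (11,2,o); (11,7,o); (13,6,hold)


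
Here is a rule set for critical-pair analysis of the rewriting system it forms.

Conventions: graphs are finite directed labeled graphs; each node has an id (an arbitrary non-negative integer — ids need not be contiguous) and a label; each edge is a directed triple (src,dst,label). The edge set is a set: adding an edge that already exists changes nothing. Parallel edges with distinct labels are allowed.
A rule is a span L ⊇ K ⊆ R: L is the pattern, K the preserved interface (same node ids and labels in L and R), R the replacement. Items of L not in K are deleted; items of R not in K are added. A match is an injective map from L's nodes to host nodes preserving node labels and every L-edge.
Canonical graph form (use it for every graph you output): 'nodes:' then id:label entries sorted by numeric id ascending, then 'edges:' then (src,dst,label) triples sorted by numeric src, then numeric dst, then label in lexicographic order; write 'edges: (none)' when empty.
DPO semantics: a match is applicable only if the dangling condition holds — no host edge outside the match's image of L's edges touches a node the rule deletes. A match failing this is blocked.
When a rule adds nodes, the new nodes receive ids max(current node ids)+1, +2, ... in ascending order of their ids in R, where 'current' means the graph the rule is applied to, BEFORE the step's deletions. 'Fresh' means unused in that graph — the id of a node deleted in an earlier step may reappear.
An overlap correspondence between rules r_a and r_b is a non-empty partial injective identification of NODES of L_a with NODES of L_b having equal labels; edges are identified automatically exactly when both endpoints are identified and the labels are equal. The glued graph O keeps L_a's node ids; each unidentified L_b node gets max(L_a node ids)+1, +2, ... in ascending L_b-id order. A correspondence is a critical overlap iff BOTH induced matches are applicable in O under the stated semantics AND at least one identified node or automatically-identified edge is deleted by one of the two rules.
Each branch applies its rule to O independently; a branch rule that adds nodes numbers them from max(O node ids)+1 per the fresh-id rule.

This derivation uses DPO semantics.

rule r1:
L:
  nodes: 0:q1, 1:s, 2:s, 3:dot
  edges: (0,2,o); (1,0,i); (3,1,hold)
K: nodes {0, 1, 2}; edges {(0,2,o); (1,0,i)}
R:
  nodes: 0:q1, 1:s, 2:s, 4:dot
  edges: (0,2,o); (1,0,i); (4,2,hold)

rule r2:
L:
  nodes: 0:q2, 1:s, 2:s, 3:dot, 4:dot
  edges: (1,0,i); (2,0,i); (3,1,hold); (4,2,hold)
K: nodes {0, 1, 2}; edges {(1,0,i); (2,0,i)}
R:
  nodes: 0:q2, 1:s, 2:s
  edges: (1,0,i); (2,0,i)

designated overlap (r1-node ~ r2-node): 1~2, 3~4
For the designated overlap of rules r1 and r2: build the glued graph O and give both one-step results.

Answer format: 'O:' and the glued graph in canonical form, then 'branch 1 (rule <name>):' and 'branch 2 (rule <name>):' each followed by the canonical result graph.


O:
nodes: 0:q1, 1:s, 2:s, 3:dot, 4:q2, 5:s, 6:dot
edges: (0,2,o); (1,0,i); (1,4,i); (3,1,hold); (5,4,i); (6,5,hold)
branch 1 (rule r1):
nodes: 0:q1, 1:s, 2:s, 4:q2, 5:s, 6:dot, 7:dot
edges: (0,2,o); (1,0,i); (1,4,i); (5,4,i); (6,5,hold); (7,2,hold)
branch 2 (rule r2):
nodes: 0:q1, 1:s, 2:s, 4:q2, 5:s
edges: (0,2,o); (1,0,i); (1,4,i); (5,4,i)


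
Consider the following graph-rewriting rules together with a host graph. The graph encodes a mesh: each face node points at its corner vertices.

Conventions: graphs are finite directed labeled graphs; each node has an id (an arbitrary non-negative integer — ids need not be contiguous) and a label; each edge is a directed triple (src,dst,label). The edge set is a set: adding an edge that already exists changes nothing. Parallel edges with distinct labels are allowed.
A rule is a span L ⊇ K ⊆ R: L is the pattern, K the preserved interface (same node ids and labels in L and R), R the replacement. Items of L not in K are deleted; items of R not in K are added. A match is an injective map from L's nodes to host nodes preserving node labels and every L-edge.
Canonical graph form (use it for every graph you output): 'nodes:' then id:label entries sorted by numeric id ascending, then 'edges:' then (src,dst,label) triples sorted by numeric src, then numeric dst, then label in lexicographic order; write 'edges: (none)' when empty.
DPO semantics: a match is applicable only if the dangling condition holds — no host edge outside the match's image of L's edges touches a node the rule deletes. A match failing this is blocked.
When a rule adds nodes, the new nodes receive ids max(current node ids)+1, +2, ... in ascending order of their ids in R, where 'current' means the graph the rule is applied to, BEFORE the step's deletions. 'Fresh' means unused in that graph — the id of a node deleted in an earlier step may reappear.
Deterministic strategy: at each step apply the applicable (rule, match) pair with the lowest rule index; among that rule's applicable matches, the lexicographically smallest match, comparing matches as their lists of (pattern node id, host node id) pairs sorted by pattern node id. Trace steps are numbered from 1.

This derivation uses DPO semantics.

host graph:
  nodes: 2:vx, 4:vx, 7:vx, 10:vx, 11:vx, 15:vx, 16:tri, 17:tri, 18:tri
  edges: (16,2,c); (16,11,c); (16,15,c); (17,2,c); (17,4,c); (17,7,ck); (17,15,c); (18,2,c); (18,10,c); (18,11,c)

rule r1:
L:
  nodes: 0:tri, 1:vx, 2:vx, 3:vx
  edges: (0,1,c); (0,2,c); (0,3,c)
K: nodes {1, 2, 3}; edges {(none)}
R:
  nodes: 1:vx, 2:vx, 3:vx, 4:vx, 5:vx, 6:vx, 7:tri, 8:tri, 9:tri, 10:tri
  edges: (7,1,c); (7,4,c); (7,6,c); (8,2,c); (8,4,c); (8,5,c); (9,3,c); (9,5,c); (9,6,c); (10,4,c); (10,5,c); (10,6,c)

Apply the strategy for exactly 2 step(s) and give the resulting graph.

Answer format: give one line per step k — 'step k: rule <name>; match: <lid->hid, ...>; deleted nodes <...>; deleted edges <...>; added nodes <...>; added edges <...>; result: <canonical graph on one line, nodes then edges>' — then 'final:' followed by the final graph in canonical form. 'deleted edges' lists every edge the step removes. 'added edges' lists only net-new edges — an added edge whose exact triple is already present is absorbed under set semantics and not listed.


step 1: rule r1; match: 0->16, 1->2, 2->11, 3->15; deleted nodes 16; deleted edges (16,2,c); (16,11,c); (16,15,c); added nodes 19, 20, 21, 22, 23, 24, 25; added edges (22,2,c); (22,19,c); (22,21,c); (23,11,c); (23,19,c); (23,20,c); (24,15,c); (24,20,c); (24,21,c); (25,19,c); (25,20,c); (25,21,c); result: nodes: 2:vx, 4:vx, 7:vx, 10:vx, 11:vx, 15:vx, 17:tri, 18:tri, 19:vx, 20:vx, 21:vx, 22:tri, 23:tri, 24:tri, 25:tri edges: (17,2,c); (17,4,c); (17,7,ck); (17,15,c); (18,2,c); (18,10,c); (18,11,c); (22,2,c); (22,19,c); (22,21,c); (23,11,c); (23,19,c); (23,20,c); (24,15,c); (24,20,c); (24,21,c); (25,19,c); (25,20,c); (25,21,c)
step 2: rule r1; match: 0->18, 1->2, 2->10, 3->11; deleted nodes 18; deleted edges (18,2,c); (18,10,c); (18,11,c); added nodes 26, 27, 28, 29, 30, 31, 32; added edges (29,2,c); (29,26,c); (29,28,c); (30,10,c); (30,26,c); (30,27,c); (31,11,c); (31,27,c); (31,28,c); (32,26,c); (32,27,c); (32,28,c); result: nodes: 2:vx, 4:vx, 7:vx, 10:vx, 11:vx, 15:vx, 17:tri, 19:vx, 20:vx, 21:vx, 22:tri, 23:tri, 24:tri, 25:tri, 26:vx, 27:vx, 28:vx, 29:tri, 30:tri, 31:tri, 32:tri edges: (17,2,c); (17,4,c); (17,7,ck); (17,15,c); (22,2,c); (22,19,c); (22,21,c); (23,11,c); (23,19,c); (23,20,c); (24,15,c); (24,20,c); (24,21,c); (25,19,c); (25,20,c); (25,21,c); (29,2,c); (29,26,c); (29,28,c); (30,10,c); (30,26,c); (30,27,c); (31,11,c); (31,27,c); (31,28,c); (32,26,c); (32,27,c); (32,28,c)
final:
nodes: 2:vx, 4:vx, 7:vx, 10:vx, 11:vx, 15:vx, 17:tri, 19:vx, 20:vx, 21:vx, 22:tri, 23:tri, 24:tri, 25:tri, 26:vx, 27:vx, 28:vx, 29:tri, 30:tri, 31:tri, 32:tri
edges: (17,2,c); (17,4,c); (17,7,ck); (17,15,c); (22,2,c); (22,19,c); (22,21,c); (23,11,c); (23,19,c); (23,20,c); (24,15,c); (24,20,c); (24,21,c); (25,19,c); (25,20,c); (25,21,c); (29,2,c); (29,26,c); (29,28,c); (30,10,c); (30,26,c); (30,27,c); (31,11,c); (31,27,c); (31,28,c); (32,26,c); (32,27,c); (32,28,c)


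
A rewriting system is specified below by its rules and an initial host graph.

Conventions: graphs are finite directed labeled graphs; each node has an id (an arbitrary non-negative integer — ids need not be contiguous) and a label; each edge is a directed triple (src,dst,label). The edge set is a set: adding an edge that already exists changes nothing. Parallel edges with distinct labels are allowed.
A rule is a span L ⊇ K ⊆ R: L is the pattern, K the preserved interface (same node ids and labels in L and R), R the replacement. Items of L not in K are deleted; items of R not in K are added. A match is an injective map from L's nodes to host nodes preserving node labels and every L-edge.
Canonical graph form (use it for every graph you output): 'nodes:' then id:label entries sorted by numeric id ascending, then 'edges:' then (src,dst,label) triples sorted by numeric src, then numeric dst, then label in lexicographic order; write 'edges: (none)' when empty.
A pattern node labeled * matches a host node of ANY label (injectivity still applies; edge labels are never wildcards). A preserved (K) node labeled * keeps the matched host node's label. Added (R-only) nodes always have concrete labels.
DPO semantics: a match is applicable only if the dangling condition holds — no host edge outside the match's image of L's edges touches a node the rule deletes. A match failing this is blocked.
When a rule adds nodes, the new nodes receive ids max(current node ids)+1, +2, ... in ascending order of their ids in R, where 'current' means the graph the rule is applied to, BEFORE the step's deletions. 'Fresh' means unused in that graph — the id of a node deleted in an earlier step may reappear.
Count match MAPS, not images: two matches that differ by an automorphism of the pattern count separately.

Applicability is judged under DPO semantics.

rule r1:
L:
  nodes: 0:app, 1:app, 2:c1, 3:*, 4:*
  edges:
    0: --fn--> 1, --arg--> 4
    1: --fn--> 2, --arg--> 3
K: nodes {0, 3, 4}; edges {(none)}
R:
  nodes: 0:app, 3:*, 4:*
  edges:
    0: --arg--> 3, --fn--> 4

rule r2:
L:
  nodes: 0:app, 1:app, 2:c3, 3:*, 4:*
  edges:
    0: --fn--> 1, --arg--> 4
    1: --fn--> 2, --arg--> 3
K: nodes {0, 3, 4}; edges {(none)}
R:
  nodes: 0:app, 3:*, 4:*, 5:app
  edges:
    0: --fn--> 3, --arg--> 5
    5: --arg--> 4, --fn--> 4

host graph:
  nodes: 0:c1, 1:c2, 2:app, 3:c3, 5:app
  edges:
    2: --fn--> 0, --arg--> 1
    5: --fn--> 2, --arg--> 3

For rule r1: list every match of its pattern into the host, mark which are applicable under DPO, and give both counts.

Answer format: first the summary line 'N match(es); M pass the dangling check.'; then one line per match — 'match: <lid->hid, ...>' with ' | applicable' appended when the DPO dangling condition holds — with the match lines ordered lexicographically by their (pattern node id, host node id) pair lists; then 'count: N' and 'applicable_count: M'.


1 match(es); 1 pass the dangling check.
match: 0->5, 1->2, 2->0, 3->1, 4->3 | applicable
count: 1
applicable_count: 1


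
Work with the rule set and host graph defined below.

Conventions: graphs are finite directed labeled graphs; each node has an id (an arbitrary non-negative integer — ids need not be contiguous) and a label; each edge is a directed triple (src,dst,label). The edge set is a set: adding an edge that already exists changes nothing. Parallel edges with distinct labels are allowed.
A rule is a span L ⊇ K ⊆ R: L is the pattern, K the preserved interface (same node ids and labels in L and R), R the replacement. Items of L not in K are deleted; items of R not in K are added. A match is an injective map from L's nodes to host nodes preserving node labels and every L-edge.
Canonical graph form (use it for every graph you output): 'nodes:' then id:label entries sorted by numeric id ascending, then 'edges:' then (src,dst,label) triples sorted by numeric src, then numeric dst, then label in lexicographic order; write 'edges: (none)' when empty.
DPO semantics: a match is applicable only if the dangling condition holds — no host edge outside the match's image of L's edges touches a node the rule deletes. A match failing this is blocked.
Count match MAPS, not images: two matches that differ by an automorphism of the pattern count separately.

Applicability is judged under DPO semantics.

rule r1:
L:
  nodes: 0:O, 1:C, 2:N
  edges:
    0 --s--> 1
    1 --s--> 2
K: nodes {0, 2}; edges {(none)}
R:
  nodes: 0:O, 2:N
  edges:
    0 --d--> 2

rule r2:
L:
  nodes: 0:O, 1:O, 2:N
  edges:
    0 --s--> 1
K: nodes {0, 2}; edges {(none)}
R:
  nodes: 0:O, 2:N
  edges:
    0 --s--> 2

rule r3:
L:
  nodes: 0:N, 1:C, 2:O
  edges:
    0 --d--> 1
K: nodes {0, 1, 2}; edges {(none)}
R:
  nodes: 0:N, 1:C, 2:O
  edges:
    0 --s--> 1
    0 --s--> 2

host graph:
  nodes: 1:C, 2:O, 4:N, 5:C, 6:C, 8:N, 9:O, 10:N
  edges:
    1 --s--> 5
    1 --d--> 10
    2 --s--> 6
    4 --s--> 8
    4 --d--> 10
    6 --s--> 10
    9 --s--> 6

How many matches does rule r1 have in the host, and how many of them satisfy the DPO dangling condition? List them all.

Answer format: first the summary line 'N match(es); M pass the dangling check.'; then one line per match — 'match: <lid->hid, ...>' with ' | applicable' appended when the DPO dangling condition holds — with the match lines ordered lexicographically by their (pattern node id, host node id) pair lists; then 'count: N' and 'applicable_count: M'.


2 match(es); 0 pass the dangling check.
match: 0->2, 1->6, 2->10
match: 0->9, 1->6, 2->10
count: 2
applicable_count: 0


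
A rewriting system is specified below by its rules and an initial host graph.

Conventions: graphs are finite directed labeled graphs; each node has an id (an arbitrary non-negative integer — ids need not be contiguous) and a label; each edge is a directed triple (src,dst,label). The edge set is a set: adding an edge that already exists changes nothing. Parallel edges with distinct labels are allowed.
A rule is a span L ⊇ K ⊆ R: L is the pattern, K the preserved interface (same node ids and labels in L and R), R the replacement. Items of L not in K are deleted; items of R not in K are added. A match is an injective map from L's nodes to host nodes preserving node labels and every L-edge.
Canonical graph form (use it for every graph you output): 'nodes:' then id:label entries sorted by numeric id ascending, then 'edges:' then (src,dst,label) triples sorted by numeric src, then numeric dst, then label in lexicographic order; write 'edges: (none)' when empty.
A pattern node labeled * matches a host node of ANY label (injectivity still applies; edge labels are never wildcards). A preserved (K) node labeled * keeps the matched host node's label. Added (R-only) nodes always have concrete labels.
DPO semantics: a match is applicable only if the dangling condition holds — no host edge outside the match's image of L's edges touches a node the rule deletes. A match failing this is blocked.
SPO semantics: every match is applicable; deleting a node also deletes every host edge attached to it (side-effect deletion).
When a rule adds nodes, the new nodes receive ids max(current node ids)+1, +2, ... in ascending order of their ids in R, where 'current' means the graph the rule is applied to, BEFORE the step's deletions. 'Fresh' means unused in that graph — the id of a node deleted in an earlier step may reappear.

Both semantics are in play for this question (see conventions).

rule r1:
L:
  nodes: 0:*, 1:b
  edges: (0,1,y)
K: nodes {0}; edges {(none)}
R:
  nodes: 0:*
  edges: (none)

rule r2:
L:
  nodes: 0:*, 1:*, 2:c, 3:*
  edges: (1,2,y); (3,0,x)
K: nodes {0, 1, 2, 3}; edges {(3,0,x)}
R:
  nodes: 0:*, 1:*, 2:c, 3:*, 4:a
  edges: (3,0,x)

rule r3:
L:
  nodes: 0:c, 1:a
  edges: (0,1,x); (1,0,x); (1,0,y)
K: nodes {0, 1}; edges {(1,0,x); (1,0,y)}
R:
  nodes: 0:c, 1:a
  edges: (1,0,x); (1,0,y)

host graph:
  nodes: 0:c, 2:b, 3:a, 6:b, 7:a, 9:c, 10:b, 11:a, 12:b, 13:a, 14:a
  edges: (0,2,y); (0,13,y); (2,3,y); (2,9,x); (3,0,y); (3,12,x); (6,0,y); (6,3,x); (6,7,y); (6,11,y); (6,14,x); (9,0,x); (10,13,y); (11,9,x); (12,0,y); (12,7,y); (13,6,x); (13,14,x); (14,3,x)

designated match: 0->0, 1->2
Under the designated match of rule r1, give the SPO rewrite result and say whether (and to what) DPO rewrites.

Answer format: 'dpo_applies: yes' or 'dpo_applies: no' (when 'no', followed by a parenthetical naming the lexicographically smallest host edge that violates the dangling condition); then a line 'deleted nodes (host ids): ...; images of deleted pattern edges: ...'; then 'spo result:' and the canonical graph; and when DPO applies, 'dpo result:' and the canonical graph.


dpo_applies: no
(the rule deletes node 2, which keeps host edge (2,3,y) outside the match image — the dangling condition fails, DPO blocks; SPO proceeds and side-deletes such edges)
deleted nodes (host ids): 2; images of deleted pattern edges: (0,2,y)
spo result:
nodes: 0:c, 3:a, 6:b, 7:a, 9:c, 10:b, 11:a, 12:b, 13:a, 14:a
edges: (0,13,y); (3,0,y); (3,12,x); (6,0,y); (6,3,x); (6,7,y); (6,11,y); (6,14,x); (9,0,x); (10,13,y); (11,9,x); (12,0,y); (12,7,y); (13,6,x); (13,14,x); (14,3,x)


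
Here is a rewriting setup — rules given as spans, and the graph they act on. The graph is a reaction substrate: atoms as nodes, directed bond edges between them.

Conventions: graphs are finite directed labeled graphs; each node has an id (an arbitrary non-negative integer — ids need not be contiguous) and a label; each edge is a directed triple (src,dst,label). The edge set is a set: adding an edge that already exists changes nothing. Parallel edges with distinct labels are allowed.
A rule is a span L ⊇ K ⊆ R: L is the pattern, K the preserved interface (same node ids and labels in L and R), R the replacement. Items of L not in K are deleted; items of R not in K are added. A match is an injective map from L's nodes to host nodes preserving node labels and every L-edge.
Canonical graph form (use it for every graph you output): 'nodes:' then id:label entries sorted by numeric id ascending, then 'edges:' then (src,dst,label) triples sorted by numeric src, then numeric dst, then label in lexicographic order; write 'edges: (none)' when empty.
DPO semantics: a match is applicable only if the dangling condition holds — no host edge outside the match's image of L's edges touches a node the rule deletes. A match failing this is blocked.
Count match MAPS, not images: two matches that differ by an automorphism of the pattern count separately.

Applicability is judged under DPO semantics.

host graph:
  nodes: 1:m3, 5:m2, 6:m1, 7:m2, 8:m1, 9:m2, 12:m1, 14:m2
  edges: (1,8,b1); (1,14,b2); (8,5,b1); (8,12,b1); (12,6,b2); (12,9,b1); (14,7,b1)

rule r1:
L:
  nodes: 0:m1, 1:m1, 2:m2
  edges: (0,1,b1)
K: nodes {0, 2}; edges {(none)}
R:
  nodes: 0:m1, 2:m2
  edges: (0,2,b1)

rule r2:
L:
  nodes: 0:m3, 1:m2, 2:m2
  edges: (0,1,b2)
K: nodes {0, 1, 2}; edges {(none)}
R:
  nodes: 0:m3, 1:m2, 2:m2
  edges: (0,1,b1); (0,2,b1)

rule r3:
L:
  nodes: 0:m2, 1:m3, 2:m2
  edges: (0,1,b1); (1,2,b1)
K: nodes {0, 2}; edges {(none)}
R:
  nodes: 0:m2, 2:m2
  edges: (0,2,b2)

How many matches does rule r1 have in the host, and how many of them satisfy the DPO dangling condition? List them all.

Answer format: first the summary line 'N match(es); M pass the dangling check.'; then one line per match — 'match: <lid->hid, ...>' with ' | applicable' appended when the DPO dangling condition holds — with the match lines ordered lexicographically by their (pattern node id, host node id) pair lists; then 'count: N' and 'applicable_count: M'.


4 match(es); 0 pass the dangling check.
match: 0->8, 1->12, 2->5
match: 0->8, 1->12, 2->7
match: 0->8, 1->12, 2->9
match: 0->8, 1->12, 2->14
count: 4
applicable_count: 0


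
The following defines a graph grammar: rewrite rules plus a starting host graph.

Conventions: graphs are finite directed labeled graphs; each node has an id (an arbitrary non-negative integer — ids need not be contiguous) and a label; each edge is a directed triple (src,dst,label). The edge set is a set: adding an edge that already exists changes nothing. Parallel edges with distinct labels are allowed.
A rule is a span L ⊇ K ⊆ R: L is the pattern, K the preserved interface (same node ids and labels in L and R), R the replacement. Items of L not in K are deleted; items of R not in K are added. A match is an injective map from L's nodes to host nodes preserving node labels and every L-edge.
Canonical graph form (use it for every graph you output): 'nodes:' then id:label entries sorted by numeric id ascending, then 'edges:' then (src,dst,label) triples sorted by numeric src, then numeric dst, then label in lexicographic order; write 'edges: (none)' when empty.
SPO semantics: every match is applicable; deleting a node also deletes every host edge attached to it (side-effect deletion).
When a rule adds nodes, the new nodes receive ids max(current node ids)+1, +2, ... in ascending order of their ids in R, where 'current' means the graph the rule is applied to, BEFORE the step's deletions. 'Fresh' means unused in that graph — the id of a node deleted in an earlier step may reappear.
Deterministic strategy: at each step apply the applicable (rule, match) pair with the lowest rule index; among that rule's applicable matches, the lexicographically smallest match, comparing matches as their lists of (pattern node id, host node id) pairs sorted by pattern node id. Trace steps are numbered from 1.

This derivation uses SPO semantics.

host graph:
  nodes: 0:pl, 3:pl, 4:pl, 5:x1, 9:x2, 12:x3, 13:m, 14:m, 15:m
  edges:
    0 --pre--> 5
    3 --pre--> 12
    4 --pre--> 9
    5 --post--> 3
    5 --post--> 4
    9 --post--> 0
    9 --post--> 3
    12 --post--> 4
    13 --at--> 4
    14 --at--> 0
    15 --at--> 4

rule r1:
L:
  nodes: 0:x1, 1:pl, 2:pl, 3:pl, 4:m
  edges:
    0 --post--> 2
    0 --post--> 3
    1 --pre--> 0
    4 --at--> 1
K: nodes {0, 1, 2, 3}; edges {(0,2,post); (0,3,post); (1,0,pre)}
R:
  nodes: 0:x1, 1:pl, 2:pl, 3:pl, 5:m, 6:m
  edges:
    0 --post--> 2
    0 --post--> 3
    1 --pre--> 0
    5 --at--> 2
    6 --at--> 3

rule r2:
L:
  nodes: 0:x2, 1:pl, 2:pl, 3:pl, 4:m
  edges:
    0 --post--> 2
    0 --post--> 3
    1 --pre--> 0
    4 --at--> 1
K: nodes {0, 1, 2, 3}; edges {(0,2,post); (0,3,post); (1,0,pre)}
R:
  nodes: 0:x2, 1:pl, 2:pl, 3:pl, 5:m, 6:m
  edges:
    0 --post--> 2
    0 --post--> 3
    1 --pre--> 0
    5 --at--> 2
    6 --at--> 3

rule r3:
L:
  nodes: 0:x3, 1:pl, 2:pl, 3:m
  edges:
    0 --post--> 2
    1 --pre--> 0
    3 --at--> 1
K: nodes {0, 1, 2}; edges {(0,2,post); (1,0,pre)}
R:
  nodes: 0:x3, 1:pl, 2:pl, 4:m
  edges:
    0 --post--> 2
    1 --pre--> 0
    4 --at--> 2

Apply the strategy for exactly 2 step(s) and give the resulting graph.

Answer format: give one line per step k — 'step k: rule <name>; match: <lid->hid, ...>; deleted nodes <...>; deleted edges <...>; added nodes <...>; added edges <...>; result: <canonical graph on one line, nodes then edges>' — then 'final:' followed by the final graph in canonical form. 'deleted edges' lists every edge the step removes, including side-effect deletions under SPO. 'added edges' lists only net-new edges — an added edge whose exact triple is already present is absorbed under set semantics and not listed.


step 1: rule r1; match: 0->5, 1->0, 2->3, 3->4, 4->14; deleted nodes 14; deleted edges (14,0,at); added nodes 16, 17; added edges (16,3,at); (17,4,at); result: nodes: 0:pl, 3:pl, 4:pl, 5:x1, 9:x2, 12:x3, 13:m, 15:m, 16:m, 17:m edges: (0,5,pre); (3,12,pre); (4,9,pre); (5,3,post); (5,4,post); (9,0,post); (9,3,post); (12,4,post); (13,4,at); (15,4,at); (16,3,at); (17,4,at)
step 2: rule r2; match: 0->9, 1->4, 2->0, 3->3, 4->13; deleted nodes 13; deleted edges (13,4,at); added nodes 18, 19; added edges (18,0,at); (19,3,at); result: nodes: 0:pl, 3:pl, 4:pl, 5:x1, 9:x2, 12:x3, 15:m, 16:m, 17:m, 18:m, 19:m edges: (0,5,pre); (3,12,pre); (4,9,pre); (5,3,post); (5,4,post); (9,0,post); (9,3,post); (12,4,post); (15,4,at); (16,3,at); (17,4,at); (18,0,at); (19,3,at)
final:
nodes: 0:pl, 3:pl, 4:pl, 5:x1, 9:x2, 12:x3, 15:m, 16:m, 17:m, 18:m, 19:m
edges: (0,5,pre); (3,12,pre); (4,9,pre); (5,3,post); (5,4,post); (9,0,post); (9,3,post); (12,4,post); (15,4,at); (16,3,at); (17,4,at); (18,0,at); (19,3,at)
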